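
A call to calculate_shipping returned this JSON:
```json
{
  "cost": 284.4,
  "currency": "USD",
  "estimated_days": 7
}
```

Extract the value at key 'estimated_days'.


7


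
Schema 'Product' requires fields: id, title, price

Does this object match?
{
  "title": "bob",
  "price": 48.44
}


Checking required fields...
Missing: id
Invalid - missing required field 'id'


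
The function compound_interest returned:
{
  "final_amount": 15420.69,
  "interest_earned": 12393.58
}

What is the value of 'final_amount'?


15420.69


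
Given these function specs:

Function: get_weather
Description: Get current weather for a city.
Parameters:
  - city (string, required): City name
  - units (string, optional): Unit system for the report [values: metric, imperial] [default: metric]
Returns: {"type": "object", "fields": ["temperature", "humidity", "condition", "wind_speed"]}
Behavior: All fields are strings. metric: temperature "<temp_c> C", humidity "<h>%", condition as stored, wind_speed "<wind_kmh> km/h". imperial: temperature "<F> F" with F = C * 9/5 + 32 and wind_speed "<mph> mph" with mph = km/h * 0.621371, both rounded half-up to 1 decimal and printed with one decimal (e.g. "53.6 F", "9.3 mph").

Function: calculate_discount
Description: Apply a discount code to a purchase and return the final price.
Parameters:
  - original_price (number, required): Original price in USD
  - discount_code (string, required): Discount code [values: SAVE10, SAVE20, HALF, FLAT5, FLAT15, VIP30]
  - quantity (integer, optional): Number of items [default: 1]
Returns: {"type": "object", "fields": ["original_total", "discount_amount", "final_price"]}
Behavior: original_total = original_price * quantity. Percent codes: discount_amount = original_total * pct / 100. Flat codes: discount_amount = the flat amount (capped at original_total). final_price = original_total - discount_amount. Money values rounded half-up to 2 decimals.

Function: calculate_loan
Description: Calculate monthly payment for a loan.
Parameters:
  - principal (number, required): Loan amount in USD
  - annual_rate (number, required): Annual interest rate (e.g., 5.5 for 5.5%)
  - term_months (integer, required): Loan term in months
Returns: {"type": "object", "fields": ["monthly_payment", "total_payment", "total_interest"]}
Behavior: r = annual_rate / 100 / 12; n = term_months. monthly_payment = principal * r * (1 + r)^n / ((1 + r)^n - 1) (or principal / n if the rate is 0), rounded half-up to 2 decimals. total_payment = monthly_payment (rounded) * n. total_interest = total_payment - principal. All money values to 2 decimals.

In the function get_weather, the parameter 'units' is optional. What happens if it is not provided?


The get_weather spec declares:
  - units (string, optional): Unit system for the report [values: metric, imperial] [default: metric]
It defaults to metric


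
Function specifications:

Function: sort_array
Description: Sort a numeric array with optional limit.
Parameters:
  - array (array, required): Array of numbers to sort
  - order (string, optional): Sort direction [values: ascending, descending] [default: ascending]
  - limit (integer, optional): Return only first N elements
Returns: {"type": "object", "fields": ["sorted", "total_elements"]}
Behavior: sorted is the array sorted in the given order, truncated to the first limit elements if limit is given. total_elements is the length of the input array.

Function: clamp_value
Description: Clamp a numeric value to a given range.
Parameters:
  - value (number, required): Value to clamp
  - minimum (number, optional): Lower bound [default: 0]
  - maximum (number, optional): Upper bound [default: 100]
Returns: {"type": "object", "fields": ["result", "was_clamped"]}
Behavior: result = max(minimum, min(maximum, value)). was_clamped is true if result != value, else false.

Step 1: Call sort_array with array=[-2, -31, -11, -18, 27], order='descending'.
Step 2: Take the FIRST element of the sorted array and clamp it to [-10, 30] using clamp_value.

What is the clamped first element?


Step 1: sort_array(order=descending)
  sorted: [27, -2, -11, -18, -31]
  -> first element = 27
Step 2: clamp_value(value=27, minimum=-10, maximum=30)
  result = max(-10, min(30, 27)) = max(-10, 27) = 27
  was_clamped = (27 != 27) = false
  -> result = 27
27


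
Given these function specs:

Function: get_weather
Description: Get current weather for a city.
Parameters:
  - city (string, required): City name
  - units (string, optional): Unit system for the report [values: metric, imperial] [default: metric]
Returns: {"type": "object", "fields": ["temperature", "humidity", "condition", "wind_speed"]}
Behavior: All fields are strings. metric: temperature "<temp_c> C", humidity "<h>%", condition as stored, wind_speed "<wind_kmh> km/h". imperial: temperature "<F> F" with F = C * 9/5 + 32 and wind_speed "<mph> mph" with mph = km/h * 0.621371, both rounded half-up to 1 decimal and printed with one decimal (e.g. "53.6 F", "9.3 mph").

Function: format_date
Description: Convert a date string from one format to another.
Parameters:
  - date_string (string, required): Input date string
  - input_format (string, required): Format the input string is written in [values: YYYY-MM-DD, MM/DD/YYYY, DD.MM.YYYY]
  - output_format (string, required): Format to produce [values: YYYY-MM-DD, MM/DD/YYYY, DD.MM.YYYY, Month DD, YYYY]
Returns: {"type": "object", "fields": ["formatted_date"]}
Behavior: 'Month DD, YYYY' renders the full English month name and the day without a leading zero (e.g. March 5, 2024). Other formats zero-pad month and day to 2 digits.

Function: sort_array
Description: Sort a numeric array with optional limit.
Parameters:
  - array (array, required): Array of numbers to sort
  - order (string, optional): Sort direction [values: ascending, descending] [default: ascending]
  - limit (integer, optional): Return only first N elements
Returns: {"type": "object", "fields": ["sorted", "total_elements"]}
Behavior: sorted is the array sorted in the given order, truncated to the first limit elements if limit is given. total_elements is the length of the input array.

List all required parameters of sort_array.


Parameters of sort_array and their required/optional flag:
  array: required
  order: optional
  limit: optional
array


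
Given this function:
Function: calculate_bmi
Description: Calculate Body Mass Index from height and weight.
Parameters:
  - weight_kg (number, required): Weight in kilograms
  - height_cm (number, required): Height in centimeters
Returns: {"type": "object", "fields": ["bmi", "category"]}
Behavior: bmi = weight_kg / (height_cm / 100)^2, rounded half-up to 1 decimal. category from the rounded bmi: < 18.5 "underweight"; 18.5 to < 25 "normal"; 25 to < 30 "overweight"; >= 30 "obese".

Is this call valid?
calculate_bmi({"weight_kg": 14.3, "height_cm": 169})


Checking all required parameters present and types match... All valid.
Valid


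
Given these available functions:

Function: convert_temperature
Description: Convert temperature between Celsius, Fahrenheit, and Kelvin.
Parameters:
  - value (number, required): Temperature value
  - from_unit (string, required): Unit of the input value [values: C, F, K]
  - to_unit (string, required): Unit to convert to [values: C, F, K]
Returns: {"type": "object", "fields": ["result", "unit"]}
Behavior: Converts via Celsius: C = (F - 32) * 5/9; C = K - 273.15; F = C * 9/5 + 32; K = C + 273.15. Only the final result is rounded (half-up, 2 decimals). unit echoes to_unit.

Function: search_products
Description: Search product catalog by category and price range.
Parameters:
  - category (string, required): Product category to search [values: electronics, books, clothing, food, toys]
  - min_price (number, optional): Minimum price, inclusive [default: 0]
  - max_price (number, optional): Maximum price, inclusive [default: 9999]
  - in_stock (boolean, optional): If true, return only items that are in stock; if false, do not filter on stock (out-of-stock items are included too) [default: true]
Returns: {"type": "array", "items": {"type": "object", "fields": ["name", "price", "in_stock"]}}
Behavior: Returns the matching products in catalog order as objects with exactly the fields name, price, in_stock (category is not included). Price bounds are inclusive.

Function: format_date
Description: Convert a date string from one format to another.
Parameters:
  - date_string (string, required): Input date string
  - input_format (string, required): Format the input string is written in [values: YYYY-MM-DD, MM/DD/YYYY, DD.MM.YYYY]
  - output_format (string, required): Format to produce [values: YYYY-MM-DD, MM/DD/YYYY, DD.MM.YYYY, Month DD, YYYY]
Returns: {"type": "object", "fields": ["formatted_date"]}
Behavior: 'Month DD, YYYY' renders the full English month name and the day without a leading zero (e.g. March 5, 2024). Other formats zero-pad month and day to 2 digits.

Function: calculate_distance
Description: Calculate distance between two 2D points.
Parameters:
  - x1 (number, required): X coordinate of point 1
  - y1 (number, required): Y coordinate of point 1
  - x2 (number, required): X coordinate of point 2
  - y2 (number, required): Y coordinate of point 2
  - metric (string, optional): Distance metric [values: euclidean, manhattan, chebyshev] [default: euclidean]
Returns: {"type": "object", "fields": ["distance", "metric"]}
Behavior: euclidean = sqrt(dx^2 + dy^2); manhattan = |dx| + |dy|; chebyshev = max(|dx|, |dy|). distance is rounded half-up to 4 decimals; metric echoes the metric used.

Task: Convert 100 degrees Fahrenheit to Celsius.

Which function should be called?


The task needs a function whose description is: Convert temperature between Celsius, Fahrenheit, and Kelvin.
convert_temperature


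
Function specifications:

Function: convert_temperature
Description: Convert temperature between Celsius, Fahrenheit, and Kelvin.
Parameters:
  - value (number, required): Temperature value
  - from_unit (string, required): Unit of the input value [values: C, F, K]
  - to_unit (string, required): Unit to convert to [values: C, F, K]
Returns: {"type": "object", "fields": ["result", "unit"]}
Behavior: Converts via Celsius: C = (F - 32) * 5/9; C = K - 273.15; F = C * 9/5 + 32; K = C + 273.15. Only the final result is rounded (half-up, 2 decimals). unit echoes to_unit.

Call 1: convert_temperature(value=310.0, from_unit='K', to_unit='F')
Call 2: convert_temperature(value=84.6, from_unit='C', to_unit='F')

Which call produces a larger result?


Call 1:
  To C: 310 - 273.15 = 36.85
  To F: 36.85 * 9/5 + 32 = 98.33
  Round to 2 decimals: 98.33
  -> 98.33 F
Call 2:
  Input already in C: 84.6
  To F: 84.6 * 9/5 + 32 = 184.28
  Round to 2 decimals: 184.28
  -> 184.28 F
Call 2 (184.28 F)


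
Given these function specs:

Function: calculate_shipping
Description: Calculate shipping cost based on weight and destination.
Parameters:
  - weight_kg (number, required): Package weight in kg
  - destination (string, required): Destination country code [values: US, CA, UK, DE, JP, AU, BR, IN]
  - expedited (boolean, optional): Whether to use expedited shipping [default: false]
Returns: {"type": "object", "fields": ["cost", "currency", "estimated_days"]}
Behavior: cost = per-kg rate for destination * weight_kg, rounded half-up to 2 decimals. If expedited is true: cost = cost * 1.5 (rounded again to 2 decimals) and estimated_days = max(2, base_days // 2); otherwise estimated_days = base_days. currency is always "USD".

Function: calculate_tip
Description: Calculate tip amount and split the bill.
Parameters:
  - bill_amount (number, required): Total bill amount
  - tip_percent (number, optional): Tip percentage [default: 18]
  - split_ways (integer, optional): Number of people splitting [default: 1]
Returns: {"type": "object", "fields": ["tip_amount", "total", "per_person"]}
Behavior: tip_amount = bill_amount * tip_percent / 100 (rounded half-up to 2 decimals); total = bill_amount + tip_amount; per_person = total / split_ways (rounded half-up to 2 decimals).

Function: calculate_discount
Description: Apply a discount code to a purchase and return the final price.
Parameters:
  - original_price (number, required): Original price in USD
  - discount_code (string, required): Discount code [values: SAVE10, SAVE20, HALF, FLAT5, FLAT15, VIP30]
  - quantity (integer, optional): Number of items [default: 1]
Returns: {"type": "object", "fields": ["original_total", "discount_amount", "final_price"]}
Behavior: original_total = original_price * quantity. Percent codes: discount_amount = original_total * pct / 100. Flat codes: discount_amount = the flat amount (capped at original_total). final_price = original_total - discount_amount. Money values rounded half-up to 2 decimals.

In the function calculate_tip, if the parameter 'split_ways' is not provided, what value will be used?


The calculate_tip spec declares:
  - split_ways (integer, optional): Number of people splitting [default: 1]
Default:
1


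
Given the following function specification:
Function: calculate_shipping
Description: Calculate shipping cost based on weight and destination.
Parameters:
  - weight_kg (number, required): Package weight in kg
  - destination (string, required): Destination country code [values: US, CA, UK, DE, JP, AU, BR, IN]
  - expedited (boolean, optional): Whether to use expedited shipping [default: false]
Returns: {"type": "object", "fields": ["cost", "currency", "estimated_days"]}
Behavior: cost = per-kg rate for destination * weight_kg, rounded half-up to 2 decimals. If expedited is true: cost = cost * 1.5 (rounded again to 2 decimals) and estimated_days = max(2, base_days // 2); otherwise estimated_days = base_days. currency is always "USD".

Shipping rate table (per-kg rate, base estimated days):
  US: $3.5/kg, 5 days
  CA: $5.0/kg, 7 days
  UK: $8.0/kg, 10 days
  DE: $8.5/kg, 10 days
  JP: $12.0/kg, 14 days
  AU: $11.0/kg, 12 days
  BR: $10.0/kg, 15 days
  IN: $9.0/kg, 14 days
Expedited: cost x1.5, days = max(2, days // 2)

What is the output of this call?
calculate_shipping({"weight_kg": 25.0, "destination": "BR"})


Defaults applied: expedited=false
Rate for BR: $10.0/kg, base 15 days
cost = 10.0 * 25.0 = 250 -> 250.00
expedited not set/false: estimated_days = 15
Output:
{"cost": 250.0, "currency": "USD", "estimated_days": 15}


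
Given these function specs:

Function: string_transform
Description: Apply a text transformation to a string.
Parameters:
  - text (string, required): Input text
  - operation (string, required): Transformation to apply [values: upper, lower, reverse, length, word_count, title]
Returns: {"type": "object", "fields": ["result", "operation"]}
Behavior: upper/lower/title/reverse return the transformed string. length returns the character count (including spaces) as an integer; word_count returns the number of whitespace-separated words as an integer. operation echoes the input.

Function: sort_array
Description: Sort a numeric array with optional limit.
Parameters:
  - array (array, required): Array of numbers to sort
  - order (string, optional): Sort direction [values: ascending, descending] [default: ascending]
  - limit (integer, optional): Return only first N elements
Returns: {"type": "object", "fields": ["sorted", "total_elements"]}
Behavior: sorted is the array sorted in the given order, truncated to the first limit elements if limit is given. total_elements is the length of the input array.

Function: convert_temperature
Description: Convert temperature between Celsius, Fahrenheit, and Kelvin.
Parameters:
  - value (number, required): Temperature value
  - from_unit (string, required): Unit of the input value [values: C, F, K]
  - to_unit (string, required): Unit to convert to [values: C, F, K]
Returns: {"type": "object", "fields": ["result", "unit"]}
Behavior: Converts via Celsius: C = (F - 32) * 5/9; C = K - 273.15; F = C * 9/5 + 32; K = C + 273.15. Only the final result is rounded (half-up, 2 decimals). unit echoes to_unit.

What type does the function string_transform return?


The string_transform spec declares Returns: {"type": "object", "fields": ["result", "operation"]}
Type:
object


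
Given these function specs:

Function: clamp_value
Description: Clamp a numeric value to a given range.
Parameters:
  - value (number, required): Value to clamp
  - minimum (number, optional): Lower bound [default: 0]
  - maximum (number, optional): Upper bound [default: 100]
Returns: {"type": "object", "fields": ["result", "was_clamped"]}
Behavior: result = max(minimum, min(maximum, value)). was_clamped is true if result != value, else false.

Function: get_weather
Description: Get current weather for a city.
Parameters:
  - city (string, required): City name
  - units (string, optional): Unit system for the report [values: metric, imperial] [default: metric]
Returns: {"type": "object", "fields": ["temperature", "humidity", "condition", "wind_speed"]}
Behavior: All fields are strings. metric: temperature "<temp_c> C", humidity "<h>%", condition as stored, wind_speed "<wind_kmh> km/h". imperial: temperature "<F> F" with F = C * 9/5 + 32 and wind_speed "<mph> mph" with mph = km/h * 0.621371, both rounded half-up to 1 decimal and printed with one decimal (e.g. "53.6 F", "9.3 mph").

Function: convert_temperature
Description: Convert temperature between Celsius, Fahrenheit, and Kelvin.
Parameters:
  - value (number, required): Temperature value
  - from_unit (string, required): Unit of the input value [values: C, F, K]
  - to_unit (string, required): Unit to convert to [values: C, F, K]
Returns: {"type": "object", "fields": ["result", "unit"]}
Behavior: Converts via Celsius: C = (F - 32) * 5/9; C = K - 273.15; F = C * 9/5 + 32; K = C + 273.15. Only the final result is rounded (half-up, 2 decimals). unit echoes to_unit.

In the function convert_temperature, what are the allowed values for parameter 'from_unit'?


The convert_temperature spec declares:
  - from_unit (string, required): Unit of the input value [values: C, F, K]
Allowed values:
C, F, K


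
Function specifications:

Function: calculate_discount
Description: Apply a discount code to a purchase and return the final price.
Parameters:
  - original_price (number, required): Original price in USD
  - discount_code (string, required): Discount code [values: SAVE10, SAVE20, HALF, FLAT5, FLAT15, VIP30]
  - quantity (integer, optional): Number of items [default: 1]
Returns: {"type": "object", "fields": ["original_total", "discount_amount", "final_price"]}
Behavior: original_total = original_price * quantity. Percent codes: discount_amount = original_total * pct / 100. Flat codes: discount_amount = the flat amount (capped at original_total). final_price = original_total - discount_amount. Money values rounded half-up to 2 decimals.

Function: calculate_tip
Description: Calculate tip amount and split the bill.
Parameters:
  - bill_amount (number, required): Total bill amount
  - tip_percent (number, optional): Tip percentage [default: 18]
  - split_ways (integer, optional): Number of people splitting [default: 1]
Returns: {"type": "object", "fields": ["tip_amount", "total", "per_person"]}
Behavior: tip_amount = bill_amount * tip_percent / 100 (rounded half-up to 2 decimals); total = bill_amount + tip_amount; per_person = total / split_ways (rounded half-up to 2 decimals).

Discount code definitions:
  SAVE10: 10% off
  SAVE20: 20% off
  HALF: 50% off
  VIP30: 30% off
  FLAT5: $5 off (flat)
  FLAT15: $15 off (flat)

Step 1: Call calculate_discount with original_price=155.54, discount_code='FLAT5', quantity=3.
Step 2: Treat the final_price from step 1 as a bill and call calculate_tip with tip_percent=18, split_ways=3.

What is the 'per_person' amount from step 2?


Step 1: calculate_discount(original_price=155.54, discount_code=FLAT5, quantity=3)
  original_total = 155.54 * 3 = 466.62
  FLAT5 = $5 flat: discount_amount = min(5.00, 466.62) = 5.00
  final_price = 466.62 - 5.00 = 461.62
  -> final_price = 461.62
Step 2: calculate_tip(bill_amount=461.62, tip_percent=18, split_ways=3)
  tip_amount = 461.62 * 18/100 = 83.0916 -> 83.09
  total = 461.62 + 83.09 = 544.71
  per_person = 544.71 / 3 = 181.57 -> 181.57
  -> per_person = 181.57
$181.57


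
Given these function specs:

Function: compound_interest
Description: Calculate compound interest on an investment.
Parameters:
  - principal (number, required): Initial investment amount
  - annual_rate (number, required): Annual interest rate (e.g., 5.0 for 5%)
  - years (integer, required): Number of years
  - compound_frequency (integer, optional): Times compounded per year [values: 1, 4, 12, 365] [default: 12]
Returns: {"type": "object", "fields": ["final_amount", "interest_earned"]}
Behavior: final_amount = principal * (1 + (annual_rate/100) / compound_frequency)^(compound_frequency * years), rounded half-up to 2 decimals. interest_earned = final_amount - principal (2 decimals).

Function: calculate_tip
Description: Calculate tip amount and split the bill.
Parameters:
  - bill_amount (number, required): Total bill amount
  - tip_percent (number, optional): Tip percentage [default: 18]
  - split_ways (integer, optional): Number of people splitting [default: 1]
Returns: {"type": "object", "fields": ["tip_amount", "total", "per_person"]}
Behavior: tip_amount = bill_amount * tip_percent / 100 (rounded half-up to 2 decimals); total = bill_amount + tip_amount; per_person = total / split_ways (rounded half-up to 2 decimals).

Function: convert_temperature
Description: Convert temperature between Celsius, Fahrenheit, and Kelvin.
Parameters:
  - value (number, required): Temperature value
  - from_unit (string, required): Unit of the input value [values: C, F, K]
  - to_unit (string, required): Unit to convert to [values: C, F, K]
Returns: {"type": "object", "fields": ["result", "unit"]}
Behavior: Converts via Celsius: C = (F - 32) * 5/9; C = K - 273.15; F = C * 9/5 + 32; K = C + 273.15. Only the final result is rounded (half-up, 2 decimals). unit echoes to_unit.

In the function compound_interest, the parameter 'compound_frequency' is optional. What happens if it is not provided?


The compound_interest spec declares:
  - compound_frequency (integer, optional): Times compounded per year [values: 1, 4, 12, 365] [default: 12]
It defaults to 12


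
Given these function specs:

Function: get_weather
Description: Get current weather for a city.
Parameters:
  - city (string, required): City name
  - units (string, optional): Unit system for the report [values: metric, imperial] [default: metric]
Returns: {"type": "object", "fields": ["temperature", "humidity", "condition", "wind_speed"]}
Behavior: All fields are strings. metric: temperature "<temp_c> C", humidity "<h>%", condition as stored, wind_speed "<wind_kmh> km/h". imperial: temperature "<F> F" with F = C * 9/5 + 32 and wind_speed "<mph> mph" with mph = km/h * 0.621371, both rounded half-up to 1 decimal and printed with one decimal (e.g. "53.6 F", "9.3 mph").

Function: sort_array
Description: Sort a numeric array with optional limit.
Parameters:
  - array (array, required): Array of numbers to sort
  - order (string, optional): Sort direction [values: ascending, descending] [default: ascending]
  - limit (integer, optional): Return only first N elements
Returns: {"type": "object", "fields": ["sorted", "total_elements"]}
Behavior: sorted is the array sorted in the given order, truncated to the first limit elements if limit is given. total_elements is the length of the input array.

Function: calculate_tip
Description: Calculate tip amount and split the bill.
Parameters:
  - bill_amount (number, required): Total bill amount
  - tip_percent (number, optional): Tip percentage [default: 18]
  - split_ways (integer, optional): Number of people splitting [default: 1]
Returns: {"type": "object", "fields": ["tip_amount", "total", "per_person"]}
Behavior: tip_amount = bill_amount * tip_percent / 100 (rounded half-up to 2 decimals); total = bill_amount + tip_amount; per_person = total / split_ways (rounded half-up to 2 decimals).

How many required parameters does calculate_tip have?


Parameters of calculate_tip: bill_amount (required), tip_percent (optional), split_ways (optional)
Required count:
1


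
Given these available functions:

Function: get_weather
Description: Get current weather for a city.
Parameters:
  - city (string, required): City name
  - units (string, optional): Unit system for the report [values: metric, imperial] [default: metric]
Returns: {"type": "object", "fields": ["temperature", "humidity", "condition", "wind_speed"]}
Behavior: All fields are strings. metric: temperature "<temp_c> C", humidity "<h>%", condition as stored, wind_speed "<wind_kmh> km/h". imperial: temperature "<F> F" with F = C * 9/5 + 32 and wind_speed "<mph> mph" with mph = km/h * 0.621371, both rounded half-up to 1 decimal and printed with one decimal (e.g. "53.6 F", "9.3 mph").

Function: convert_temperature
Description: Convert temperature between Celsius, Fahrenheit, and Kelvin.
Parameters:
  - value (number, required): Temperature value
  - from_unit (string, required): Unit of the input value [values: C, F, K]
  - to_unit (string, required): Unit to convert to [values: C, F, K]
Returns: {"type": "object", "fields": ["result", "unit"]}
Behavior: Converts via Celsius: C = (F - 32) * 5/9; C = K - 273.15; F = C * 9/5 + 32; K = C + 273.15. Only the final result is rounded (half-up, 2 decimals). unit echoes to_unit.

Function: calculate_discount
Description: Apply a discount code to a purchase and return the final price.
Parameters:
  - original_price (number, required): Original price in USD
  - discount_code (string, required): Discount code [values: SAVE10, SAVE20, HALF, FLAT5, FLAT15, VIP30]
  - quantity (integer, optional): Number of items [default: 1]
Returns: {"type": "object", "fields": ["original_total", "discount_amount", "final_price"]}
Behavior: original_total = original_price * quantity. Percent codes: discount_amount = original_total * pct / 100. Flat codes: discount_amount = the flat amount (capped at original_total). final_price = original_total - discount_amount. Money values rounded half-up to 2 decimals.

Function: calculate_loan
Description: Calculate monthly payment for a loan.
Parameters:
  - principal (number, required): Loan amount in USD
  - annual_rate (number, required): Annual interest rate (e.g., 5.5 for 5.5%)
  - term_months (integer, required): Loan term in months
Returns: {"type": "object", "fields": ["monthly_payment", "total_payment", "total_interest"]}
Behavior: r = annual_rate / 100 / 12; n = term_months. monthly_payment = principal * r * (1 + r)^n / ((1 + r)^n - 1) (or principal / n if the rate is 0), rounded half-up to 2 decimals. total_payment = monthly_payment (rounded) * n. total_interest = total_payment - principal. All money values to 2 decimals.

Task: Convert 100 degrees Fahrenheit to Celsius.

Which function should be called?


The task needs a function whose description is: Convert temperature between Celsius, Fahrenheit, and Kelvin.
convert_temperature


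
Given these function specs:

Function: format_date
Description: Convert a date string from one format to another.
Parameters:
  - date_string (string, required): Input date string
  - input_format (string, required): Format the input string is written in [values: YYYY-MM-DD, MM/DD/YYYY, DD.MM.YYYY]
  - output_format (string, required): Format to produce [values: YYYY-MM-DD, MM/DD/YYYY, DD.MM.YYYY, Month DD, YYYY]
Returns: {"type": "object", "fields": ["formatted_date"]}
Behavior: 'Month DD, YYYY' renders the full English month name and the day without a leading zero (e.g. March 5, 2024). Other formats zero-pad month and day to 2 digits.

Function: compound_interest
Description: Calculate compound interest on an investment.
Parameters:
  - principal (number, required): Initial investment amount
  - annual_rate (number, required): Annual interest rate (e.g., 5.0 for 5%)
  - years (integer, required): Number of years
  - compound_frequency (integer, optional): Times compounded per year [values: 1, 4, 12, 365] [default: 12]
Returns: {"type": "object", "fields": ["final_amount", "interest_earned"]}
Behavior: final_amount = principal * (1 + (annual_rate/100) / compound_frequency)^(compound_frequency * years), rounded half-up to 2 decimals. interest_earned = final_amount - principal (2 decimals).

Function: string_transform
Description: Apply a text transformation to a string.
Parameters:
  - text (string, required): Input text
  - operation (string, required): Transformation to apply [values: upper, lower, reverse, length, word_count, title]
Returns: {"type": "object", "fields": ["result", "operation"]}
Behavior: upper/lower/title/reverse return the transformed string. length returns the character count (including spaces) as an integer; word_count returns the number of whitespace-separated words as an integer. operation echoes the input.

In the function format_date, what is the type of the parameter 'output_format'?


The format_date spec declares:
  - output_format (string, required): Format to produce [values: YYYY-MM-DD, MM/DD/YYYY, DD.MM.YYYY, Month DD, YYYY]
Type:
string


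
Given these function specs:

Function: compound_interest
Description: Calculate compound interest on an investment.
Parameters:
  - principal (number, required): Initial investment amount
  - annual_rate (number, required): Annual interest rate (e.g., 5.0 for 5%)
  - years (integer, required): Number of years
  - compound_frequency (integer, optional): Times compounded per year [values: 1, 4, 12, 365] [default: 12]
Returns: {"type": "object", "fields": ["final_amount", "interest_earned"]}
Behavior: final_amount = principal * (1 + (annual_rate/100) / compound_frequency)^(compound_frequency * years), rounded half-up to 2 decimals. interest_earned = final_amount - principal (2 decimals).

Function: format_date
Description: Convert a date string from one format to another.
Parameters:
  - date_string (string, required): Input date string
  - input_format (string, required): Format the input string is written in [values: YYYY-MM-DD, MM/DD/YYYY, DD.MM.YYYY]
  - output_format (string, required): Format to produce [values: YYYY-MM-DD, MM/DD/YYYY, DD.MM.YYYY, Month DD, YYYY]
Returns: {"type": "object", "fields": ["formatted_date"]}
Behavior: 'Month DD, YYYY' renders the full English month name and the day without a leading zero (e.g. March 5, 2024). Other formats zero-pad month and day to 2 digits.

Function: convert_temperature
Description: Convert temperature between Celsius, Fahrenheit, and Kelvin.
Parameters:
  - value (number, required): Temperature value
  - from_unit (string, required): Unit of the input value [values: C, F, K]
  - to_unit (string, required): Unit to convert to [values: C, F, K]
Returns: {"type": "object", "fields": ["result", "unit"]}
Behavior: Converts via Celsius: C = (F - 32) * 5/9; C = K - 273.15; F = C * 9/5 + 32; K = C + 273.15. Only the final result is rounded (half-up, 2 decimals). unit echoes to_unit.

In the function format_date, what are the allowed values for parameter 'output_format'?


The format_date spec declares:
  - output_format (string, required): Format to produce [values: YYYY-MM-DD, MM/DD/YYYY, DD.MM.YYYY, Month DD, YYYY]
Allowed values:
YYYY-MM-DD, MM/DD/YYYY, DD.MM.YYYY, Month DD, YYYY


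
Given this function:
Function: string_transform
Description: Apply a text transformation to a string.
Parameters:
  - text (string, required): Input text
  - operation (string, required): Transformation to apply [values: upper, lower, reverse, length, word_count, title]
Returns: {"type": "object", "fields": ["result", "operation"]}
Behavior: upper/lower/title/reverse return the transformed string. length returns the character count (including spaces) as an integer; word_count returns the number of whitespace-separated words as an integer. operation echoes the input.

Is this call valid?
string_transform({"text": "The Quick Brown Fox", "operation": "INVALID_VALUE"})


Checking parameter values...
Parameter 'operation' has value 'INVALID_VALUE' not in allowed: upper, lower, reverse, length, word_count, title
Invalid - 'operation' must be one of upper, lower, reverse, length, word_count, title


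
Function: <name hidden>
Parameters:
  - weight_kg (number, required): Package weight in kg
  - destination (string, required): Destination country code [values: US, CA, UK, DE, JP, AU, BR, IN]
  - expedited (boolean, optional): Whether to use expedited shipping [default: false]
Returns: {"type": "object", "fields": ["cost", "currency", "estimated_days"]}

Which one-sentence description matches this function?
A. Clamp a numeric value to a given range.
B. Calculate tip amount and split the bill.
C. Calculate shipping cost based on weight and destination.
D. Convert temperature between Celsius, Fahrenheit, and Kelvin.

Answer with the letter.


Parameters weight_kg, destination, expedited and return ["cost", "currency", "estimated_days"] fit: Calculate shipping cost based on weight and destination.
C


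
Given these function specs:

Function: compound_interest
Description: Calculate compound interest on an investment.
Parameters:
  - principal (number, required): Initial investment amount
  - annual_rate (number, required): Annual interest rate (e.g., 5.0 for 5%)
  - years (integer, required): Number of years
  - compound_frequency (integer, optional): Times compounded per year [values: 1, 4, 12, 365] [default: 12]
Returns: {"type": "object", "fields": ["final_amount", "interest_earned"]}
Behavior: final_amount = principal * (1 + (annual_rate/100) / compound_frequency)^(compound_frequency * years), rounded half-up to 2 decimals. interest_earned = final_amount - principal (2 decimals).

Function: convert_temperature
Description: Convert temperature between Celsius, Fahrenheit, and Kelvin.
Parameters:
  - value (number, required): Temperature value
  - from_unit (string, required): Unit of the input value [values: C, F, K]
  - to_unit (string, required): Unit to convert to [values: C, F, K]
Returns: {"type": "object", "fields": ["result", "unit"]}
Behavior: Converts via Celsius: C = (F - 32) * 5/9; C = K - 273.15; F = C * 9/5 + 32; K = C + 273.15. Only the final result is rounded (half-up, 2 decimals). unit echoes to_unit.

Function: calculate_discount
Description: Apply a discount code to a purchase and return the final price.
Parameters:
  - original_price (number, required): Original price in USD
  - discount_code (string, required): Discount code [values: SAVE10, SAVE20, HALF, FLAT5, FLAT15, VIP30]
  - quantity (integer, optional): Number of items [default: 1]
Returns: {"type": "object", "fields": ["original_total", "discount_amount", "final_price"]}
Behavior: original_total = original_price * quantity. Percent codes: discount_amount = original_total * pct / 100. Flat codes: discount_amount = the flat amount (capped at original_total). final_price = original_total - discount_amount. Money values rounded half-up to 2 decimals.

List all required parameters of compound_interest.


Parameters of compound_interest and their required/optional flag:
  principal: required
  annual_rate: required
  years: required
  compound_frequency: optional
annual_rate, principal, years


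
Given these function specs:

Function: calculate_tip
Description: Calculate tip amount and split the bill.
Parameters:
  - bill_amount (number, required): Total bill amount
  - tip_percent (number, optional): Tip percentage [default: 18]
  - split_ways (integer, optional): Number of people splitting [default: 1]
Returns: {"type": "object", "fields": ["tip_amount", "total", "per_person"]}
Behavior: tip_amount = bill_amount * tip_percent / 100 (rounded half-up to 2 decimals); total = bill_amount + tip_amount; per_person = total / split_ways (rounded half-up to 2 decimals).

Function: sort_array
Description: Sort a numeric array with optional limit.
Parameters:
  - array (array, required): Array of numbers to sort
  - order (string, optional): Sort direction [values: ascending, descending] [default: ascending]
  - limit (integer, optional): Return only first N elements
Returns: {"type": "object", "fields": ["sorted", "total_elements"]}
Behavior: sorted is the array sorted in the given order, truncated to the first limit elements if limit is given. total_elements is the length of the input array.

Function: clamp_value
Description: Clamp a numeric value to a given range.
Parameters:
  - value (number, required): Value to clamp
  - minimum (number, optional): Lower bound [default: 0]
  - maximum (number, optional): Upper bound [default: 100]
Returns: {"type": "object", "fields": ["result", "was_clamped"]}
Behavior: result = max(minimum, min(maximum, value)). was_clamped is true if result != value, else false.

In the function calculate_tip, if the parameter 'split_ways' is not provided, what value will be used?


The calculate_tip spec declares:
  - split_ways (integer, optional): Number of people splitting [default: 1]
Default:
1


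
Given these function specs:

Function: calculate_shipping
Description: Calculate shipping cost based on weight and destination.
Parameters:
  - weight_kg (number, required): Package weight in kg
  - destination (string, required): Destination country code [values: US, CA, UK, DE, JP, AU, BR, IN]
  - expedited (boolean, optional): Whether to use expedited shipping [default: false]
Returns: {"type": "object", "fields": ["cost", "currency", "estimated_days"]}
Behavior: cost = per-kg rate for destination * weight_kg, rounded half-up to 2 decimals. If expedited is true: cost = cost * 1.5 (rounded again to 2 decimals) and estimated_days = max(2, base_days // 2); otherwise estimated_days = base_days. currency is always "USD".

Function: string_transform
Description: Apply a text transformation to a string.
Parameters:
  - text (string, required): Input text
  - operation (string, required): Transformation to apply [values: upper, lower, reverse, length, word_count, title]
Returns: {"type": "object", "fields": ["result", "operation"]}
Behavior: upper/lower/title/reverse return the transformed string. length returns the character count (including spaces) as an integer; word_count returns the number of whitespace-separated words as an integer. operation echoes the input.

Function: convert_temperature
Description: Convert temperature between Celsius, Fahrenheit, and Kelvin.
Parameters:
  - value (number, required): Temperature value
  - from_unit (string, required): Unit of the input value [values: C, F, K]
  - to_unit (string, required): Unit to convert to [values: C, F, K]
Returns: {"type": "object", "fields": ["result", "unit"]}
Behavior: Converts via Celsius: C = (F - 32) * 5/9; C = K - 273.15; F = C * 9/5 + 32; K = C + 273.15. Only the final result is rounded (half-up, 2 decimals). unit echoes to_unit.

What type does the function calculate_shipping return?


The calculate_shipping spec declares Returns: {"type": "object", "fields": ["cost", "currency", "estimated_days"]}
Type:
object


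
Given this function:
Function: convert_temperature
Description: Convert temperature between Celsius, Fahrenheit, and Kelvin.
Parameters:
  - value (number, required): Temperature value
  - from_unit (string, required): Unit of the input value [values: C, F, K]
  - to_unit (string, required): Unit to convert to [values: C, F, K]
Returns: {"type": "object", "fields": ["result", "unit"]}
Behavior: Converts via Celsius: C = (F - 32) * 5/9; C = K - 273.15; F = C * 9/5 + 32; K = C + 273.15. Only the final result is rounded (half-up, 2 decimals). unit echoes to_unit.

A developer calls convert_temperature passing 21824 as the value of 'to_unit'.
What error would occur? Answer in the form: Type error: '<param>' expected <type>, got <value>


Spec: 'to_unit' is declared as string; 21824 is an integer.
Type error: 'to_unit' expected string, got 21824


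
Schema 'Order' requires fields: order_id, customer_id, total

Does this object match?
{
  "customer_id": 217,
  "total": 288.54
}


Checking required fields...
Missing: order_id
Invalid - missing required field 'order_id'


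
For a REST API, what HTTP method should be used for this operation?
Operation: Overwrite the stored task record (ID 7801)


GET = read, POST = create, PUT = update/replace, DELETE = remove
This operation is an update/replace.
PUT


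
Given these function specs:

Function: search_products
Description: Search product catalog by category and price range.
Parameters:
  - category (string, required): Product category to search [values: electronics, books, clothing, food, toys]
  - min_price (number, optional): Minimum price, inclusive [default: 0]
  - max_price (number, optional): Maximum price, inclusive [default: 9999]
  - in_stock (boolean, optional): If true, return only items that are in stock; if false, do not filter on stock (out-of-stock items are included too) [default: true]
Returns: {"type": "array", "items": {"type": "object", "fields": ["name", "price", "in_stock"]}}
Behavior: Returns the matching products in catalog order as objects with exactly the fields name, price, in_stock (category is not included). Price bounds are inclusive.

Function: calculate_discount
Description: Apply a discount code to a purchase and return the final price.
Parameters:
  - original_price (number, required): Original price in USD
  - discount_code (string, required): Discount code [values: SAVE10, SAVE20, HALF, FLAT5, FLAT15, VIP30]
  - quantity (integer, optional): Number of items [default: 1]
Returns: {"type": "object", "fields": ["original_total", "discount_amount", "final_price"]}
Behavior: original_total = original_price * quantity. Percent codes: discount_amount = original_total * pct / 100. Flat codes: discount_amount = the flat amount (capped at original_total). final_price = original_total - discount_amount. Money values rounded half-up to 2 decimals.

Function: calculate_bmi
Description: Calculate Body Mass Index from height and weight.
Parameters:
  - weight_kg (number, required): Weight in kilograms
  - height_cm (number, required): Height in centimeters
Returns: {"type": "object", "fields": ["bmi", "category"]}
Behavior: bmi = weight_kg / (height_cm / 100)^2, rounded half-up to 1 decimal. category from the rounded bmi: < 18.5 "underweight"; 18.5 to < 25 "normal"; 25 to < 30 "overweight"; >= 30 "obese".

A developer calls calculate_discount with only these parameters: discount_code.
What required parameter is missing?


Required parameters: original_price, discount_code
Provided: discount_code
Missing: original_price
original_price
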